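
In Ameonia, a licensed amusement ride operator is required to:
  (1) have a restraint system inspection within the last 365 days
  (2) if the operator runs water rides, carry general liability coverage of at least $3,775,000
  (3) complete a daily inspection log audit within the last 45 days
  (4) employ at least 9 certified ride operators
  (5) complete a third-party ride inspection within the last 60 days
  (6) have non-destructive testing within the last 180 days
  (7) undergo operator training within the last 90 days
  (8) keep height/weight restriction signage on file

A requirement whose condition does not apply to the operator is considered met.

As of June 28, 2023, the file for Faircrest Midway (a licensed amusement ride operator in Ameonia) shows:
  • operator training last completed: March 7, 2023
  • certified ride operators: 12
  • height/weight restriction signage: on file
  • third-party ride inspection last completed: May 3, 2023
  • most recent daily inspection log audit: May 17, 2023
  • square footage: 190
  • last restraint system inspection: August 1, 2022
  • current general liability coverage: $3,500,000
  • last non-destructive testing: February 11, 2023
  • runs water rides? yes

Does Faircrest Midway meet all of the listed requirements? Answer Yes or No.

No

1. restraint system inspection 331 days ago vs limit 365 → met
2. condition 'runs water rides' holds; general liability coverage $3,500,000 < $3,775,000 → not met
3. daily inspection log audit 42 days ago vs limit 45 → met
4. certified ride operators 12 ≥ 9 → met
5. third-party ride inspection 56 days ago vs limit 60 → met
6. non-destructive testing 137 days ago vs limit 180 → met
7. operator training 113 days ago vs limit 90 → not met
8. height/weight restriction signage present → met
Not met: 2, 7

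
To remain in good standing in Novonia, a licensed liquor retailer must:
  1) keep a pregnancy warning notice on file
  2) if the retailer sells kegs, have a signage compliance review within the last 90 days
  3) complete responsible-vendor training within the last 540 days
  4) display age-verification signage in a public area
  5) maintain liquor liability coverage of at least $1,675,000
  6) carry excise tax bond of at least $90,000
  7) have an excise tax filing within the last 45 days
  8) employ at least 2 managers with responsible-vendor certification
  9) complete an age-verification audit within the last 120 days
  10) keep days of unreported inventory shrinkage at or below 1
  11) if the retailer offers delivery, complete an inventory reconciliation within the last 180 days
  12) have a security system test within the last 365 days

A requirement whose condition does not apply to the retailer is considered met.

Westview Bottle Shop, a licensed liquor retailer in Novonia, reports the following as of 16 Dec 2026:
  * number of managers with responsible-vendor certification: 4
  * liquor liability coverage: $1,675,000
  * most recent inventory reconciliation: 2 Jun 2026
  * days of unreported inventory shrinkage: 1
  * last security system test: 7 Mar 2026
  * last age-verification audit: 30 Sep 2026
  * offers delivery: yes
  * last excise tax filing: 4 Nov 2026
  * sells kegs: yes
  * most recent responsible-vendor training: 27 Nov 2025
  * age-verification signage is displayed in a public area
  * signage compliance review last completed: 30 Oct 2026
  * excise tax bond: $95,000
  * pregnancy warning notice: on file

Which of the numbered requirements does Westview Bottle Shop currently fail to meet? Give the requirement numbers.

11

1. pregnancy warning notice present → met
2. condition 'sells kegs' holds; signage compliance review 47 days ago vs limit 90 → met
3. responsible-vendor training 384 days ago vs limit 540 → met
4. age-verification signage present → met
5. liquor liability coverage $1,675,000 ≥ $1,675,000 → met
6. excise tax bond $95,000 ≥ $90,000 → met
7. excise tax filing 42 days ago vs limit 45 → met
8. managers with responsible-vendor certification 4 ≥ 2 → met
9. age-verification audit 77 days ago vs limit 120 → met
10. days of unreported inventory shrinkage 1 ≤ 1 → met
11. condition 'offers delivery' holds; inventory reconciliation 197 days ago vs limit 180 → not met
12. security system test 284 days ago vs limit 365 → met
Not met: 11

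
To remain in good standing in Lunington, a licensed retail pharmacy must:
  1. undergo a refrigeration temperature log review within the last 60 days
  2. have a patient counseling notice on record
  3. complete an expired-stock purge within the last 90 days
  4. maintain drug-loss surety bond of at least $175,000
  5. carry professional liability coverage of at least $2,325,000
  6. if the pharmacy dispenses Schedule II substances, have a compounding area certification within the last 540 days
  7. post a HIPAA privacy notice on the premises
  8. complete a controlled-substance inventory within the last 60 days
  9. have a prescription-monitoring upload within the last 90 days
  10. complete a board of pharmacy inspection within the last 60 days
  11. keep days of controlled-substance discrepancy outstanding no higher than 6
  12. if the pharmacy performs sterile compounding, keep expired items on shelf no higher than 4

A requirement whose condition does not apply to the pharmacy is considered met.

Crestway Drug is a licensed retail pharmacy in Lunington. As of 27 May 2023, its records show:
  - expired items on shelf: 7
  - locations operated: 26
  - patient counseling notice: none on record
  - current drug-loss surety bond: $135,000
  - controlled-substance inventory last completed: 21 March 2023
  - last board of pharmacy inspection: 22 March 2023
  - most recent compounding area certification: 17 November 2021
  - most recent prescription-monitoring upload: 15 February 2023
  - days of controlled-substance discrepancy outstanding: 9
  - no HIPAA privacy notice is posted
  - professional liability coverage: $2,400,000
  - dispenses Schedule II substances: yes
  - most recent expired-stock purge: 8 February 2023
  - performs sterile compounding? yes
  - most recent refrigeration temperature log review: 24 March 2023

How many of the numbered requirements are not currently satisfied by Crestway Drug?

1. refrigeration temperature log review 64 days ago vs limit 60 → not met
2. patient counseling notice absent → not met
3. expired-stock purge 108 days ago vs limit 90 → not met
4. drug-loss surety bond $135,000 < $175,000 → not met
5. professional liability coverage $2,400,000 ≥ $2,325,000 → met
6. condition 'dispenses Schedule II substances' holds; compounding area certification 556 days ago vs limit 540 → not met
7. HIPAA privacy notice absent → not met
8. controlled-substance inventory 67 days ago vs limit 60 → not met
9. prescription-monitoring upload 101 days ago vs limit 90 → not met
10. board of pharmacy inspection 66 days ago vs limit 60 → not met
11. days of controlled-substance discrepancy outstanding 9 > 6 → not met
12. condition 'performs sterile compounding' holds; expired items on shelf 7 > 4 → not met
Not met: 11 of 12

11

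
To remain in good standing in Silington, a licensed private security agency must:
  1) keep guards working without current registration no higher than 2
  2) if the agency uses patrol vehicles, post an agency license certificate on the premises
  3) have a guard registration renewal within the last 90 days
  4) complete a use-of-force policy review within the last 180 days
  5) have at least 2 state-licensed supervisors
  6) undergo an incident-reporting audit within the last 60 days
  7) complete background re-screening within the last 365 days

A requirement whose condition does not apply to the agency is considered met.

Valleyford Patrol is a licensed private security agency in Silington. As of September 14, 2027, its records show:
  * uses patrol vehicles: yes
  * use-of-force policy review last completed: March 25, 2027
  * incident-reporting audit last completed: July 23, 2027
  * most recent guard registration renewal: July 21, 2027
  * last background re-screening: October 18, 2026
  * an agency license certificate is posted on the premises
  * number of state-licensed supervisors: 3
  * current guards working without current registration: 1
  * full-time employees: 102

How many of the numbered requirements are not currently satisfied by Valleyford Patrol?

0

1. guards working without current registration 1 ≤ 2 → met
2. condition 'uses patrol vehicles' holds; agency license certificate present → met
3. guard registration renewal 55 days ago vs limit 90 → met
4. use-of-force policy review 173 days ago vs limit 180 → met
5. state-licensed supervisors 3 ≥ 2 → met
6. incident-reporting audit 53 days ago vs limit 60 → met
7. background re-screening 331 days ago vs limit 365 → met
Not met: 0 of 7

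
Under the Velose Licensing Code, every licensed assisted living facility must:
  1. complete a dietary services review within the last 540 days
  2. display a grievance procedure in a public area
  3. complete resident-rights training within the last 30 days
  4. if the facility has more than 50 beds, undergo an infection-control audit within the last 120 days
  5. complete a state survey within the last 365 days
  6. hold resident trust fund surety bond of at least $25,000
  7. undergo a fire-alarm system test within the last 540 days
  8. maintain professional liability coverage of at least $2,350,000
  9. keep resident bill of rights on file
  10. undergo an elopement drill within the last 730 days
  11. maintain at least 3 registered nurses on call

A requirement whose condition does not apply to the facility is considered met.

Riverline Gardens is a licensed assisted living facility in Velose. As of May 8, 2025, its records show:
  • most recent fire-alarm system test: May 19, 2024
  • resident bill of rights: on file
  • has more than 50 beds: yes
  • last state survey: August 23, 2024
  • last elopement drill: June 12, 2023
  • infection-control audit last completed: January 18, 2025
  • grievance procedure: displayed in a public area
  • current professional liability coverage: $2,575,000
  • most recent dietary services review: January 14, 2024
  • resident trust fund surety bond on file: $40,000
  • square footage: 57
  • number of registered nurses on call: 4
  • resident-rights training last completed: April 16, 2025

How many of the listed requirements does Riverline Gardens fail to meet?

1. dietary services review 480 days ago vs limit 540 → met
2. grievance procedure present → met
3. resident-rights training 22 days ago vs limit 30 → met
4. condition 'has more than 50 beds' holds; infection-control audit 110 days ago vs limit 120 → met
5. state survey 258 days ago vs limit 365 → met
6. resident trust fund surety bond $40,000 ≥ $25,000 → met
7. fire-alarm system test 354 days ago vs limit 540 → met
8. professional liability coverage $2,575,000 ≥ $2,350,000 → met
9. resident bill of rights present → met
10. elopement drill 696 days ago vs limit 730 → met
11. registered nurses on call 4 ≥ 3 → met
Not met: 0 of 11

0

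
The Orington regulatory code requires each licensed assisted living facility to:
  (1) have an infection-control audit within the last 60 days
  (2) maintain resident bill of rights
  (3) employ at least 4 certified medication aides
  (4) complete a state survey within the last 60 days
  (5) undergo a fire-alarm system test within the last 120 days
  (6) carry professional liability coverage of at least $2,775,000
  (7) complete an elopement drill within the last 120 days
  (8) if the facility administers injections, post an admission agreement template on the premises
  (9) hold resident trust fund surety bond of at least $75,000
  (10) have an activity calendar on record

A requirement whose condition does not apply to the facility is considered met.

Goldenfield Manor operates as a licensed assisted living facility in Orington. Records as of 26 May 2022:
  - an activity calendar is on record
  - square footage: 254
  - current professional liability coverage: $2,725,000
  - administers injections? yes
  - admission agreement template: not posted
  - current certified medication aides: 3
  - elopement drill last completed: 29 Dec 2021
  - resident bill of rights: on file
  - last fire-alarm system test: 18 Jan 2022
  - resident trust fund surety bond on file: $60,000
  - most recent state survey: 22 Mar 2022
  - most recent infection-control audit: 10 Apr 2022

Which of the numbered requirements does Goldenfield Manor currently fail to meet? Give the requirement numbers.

1. infection-control audit 46 days ago vs limit 60 → met
2. resident bill of rights present → met
3. certified medication aides 3 < 4 → not met
4. state survey 65 days ago vs limit 60 → not met
5. fire-alarm system test 128 days ago vs limit 120 → not met
6. professional liability coverage $2,725,000 < $2,775,000 → not met
7. elopement drill 148 days ago vs limit 120 → not met
8. condition 'administers injections' holds; admission agreement template absent → not met
9. resident trust fund surety bond $60,000 < $75,000 → not met
10. activity calendar present → met
Not met: 3, 4, 5, 6, 7, 8, 9

3, 4, 5, 6, 7, 8, 9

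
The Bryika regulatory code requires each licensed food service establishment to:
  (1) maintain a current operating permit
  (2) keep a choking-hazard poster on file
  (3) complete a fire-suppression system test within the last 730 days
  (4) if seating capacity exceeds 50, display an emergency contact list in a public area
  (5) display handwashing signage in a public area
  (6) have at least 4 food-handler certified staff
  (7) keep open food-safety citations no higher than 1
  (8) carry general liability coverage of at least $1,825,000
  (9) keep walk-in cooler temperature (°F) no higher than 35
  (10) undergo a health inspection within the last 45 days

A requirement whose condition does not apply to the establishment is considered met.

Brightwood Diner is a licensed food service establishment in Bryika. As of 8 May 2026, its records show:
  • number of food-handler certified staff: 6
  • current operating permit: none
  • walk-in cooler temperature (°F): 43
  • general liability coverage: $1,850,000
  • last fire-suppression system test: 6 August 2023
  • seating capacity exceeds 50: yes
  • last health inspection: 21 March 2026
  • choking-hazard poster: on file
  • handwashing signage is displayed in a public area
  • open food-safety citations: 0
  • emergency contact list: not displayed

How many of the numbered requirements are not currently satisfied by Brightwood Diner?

1. current operating permit absent → not met
2. choking-hazard poster present → met
3. fire-suppression system test 1006 days ago vs limit 730 → not met
4. condition 'seating capacity exceeds 50' holds; emergency contact list absent → not met
5. handwashing signage present → met
6. food-handler certified staff 6 ≥ 4 → met
7. open food-safety citations 0 ≤ 1 → met
8. general liability coverage $1,850,000 ≥ $1,825,000 → met
9. walk-in cooler temperature (°F) 43 > 35 → not met
10. health inspection 48 days ago vs limit 45 → not met
Not met: 5 of 10

5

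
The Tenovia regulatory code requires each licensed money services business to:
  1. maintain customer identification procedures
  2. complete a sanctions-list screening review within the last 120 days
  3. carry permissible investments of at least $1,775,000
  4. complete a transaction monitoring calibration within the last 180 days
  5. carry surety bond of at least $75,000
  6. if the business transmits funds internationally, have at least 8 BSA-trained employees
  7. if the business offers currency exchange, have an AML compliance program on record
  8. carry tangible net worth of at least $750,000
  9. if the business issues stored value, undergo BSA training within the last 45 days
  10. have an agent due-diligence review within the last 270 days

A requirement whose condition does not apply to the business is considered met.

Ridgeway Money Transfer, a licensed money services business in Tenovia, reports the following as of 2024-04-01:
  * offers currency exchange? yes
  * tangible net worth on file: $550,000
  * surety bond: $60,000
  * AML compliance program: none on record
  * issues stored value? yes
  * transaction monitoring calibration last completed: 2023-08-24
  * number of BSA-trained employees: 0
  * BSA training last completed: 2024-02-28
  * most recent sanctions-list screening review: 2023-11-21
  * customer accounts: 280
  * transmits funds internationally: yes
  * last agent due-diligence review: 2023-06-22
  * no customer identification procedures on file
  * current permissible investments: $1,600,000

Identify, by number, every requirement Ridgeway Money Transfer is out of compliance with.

1. customer identification procedures absent → not met
2. sanctions-list screening review 132 days ago vs limit 120 → not met
3. permissible investments $1,600,000 < $1,775,000 → not met
4. transaction monitoring calibration 221 days ago vs limit 180 → not met
5. surety bond $60,000 < $75,000 → not met
6. condition 'transmits funds internationally' holds; BSA-trained employees 0 < 8 → not met
7. condition 'offers currency exchange' holds; AML compliance program absent → not met
8. tangible net worth $550,000 < $750,000 → not met
9. condition 'issues stored value' holds; BSA training 33 days ago vs limit 45 → met
10. agent due-diligence review 284 days ago vs limit 270 → not met
Not met: 1, 2, 3, 4, 5, 6, 7, 8, 10

1, 2, 3, 4, 5, 6, 7, 8, 10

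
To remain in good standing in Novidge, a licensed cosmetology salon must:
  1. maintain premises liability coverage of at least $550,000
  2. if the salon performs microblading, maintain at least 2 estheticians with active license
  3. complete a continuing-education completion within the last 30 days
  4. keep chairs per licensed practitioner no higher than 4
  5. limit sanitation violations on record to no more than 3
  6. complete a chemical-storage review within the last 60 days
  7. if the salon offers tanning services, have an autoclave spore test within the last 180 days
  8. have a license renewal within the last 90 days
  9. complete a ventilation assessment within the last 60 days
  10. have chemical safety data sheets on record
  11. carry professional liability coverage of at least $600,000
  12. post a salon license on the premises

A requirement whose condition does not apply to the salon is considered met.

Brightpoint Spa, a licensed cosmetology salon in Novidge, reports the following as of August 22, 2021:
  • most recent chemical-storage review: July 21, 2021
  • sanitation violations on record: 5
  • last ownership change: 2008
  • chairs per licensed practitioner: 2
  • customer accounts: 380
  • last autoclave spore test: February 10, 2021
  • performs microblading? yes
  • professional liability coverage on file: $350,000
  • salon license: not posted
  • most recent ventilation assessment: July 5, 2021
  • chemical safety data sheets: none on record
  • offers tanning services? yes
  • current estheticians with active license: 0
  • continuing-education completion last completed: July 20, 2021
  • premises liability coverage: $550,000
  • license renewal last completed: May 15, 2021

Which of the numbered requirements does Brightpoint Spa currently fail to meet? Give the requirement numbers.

1. premises liability coverage $550,000 ≥ $550,000 → met
2. condition 'performs microblading' holds; estheticians with active license 0 < 2 → not met
3. continuing-education completion 33 days ago vs limit 30 → not met
4. chairs per licensed practitioner 2 ≤ 4 → met
5. sanitation violations on record 5 > 3 → not met
6. chemical-storage review 32 days ago vs limit 60 → met
7. condition 'offers tanning services' holds; autoclave spore test 193 days ago vs limit 180 → not met
8. license renewal 99 days ago vs limit 90 → not met
9. ventilation assessment 48 days ago vs limit 60 → met
10. chemical safety data sheets absent → not met
11. professional liability coverage $350,000 < $600,000 → not met
12. salon license absent → not met
Not met: 2, 3, 5, 7, 8, 10, 11, 12

2, 3, 5, 7, 8, 10, 11, 12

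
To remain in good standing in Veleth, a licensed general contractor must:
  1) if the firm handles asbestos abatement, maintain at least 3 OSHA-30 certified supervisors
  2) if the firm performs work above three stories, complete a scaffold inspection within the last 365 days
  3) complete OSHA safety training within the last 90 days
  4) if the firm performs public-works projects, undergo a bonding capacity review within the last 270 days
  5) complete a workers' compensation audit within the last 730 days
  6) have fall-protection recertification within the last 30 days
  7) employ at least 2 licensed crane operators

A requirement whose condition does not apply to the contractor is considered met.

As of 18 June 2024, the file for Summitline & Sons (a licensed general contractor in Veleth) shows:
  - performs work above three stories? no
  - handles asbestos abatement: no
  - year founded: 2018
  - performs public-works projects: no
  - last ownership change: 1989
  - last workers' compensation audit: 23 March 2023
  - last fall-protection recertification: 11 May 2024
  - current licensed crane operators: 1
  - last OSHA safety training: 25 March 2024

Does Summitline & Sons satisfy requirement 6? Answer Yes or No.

No

6. fall-protection recertification 38 days ago vs limit 30 → not met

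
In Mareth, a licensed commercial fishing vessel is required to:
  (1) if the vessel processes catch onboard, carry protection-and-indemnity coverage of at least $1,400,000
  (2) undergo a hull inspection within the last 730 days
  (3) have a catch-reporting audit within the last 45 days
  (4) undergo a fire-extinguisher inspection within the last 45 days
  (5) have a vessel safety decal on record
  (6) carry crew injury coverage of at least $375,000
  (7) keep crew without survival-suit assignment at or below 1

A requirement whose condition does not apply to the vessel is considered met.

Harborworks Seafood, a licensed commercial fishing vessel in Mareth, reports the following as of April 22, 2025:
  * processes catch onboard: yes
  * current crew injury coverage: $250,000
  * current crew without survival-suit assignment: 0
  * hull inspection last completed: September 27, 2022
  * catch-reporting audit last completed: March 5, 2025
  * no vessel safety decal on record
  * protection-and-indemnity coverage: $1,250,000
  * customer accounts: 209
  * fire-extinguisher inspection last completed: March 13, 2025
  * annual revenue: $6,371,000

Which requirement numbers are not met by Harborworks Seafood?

1, 2, 3, 5, 6

1. condition 'processes catch onboard' holds; protection-and-indemnity coverage $1,250,000 < $1,400,000 → not met
2. hull inspection 938 days ago vs limit 730 → not met
3. catch-reporting audit 48 days ago vs limit 45 → not met
4. fire-extinguisher inspection 40 days ago vs limit 45 → met
5. vessel safety decal absent → not met
6. crew injury coverage $250,000 < $375,000 → not met
7. crew without survival-suit assignment 0 ≤ 1 → met
Not met: 1, 2, 3, 5, 6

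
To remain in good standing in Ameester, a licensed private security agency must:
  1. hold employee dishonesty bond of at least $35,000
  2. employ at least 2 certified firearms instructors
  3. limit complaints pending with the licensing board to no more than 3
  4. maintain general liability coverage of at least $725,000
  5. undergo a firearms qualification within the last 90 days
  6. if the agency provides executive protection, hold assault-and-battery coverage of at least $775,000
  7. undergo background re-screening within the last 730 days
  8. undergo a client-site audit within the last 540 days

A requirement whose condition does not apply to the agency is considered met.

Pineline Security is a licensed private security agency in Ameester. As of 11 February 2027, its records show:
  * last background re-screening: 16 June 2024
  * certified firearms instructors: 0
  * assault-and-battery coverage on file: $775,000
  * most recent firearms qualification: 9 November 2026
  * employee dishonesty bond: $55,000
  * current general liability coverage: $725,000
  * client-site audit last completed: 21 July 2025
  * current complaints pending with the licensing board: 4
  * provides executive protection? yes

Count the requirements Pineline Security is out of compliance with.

1. employee dishonesty bond $55,000 ≥ $35,000 → met
2. certified firearms instructors 0 < 2 → not met
3. complaints pending with the licensing board 4 > 3 → not met
4. general liability coverage $725,000 ≥ $725,000 → met
5. firearms qualification 94 days ago vs limit 90 → not met
6. condition 'provides executive protection' holds; assault-and-battery coverage $775,000 ≥ $775,000 → met
7. background re-screening 970 days ago vs limit 730 → not met
8. client-site audit 570 days ago vs limit 540 → not met
Not met: 5 of 8

5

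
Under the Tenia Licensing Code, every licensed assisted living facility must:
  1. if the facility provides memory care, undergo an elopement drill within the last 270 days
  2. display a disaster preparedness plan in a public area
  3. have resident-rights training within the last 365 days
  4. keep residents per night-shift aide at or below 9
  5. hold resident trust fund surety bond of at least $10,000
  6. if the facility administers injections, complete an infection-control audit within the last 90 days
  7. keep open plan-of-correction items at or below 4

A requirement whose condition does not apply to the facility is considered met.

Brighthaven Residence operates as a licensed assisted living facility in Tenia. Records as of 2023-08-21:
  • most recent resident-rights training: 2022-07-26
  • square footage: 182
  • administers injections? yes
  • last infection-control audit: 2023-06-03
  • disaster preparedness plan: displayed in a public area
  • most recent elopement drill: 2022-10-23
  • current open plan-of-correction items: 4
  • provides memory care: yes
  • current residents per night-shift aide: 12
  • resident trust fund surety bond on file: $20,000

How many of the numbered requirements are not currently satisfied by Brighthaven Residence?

3

1. condition 'provides memory care' holds; elopement drill 302 days ago vs limit 270 → not met
2. disaster preparedness plan present → met
3. resident-rights training 391 days ago vs limit 365 → not met
4. residents per night-shift aide 12 > 9 → not met
5. resident trust fund surety bond $20,000 ≥ $10,000 → met
6. condition 'administers injections' holds; infection-control audit 79 days ago vs limit 90 → met
7. open plan-of-correction items 4 ≤ 4 → met
Not met: 3 of 7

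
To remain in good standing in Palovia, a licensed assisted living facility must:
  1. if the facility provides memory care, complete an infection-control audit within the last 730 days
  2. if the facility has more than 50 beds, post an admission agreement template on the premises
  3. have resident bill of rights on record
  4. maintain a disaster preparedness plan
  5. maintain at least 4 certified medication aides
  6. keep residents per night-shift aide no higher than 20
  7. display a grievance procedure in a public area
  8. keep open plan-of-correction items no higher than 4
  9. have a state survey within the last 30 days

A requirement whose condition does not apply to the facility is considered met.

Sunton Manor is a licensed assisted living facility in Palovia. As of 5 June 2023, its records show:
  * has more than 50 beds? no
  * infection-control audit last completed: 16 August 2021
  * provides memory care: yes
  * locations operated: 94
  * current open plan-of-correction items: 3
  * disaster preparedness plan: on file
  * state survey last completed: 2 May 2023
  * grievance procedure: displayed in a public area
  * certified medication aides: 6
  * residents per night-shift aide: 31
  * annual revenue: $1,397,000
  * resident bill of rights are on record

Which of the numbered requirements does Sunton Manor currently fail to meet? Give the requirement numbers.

6, 9

1. condition 'provides memory care' holds; infection-control audit 658 days ago vs limit 730 → met
2. condition 'has more than 50 beds' does not hold → requirement n/a → met
3. resident bill of rights present → met
4. disaster preparedness plan present → met
5. certified medication aides 6 ≥ 4 → met
6. residents per night-shift aide 31 > 20 → not met
7. grievance procedure present → met
8. open plan-of-correction items 3 ≤ 4 → met
9. state survey 34 days ago vs limit 30 → not met
Not met: 6, 9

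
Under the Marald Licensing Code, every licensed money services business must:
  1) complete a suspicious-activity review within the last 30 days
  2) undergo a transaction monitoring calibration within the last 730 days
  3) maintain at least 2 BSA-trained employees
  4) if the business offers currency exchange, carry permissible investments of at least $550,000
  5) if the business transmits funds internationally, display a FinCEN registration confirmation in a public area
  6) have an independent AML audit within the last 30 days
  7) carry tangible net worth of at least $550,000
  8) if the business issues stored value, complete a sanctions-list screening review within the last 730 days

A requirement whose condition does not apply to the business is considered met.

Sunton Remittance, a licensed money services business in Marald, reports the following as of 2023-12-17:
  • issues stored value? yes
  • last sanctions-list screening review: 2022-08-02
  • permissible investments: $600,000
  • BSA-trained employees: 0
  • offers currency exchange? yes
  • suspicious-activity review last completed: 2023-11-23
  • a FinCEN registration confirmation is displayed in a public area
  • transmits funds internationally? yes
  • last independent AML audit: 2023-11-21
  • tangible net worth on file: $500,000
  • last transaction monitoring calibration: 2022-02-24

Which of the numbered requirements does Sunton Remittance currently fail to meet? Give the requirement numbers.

1. suspicious-activity review 24 days ago vs limit 30 → met
2. transaction monitoring calibration 661 days ago vs limit 730 → met
3. BSA-trained employees 0 < 2 → not met
4. condition 'offers currency exchange' holds; permissible investments $600,000 ≥ $550,000 → met
5. condition 'transmits funds internationally' holds; FinCEN registration confirmation present → met
6. independent AML audit 26 days ago vs limit 30 → met
7. tangible net worth $500,000 < $550,000 → not met
8. condition 'issues stored value' holds; sanctions-list screening review 502 days ago vs limit 730 → met
Not met: 3, 7

3, 7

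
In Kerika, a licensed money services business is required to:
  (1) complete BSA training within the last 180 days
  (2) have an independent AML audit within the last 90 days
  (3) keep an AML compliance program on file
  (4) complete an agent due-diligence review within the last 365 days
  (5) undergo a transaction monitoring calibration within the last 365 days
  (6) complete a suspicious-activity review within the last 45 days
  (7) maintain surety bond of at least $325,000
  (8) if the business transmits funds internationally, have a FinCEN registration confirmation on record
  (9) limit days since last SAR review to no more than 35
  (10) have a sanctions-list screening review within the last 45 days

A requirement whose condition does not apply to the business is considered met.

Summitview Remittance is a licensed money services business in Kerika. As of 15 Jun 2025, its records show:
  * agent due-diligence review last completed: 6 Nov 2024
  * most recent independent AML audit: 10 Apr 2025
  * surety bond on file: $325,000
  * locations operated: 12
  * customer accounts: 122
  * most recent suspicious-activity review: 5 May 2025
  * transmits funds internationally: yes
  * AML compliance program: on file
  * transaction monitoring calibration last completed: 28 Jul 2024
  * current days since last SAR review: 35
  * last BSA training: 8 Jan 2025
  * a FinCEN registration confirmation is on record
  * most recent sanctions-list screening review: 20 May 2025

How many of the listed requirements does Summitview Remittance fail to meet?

1. BSA training 158 days ago vs limit 180 → met
2. independent AML audit 66 days ago vs limit 90 → met
3. AML compliance program present → met
4. agent due-diligence review 221 days ago vs limit 365 → met
5. transaction monitoring calibration 322 days ago vs limit 365 → met
6. suspicious-activity review 41 days ago vs limit 45 → met
7. surety bond $325,000 ≥ $325,000 → met
8. condition 'transmits funds internationally' holds; FinCEN registration confirmation present → met
9. days since last SAR review 35 ≤ 35 → met
10. sanctions-list screening review 26 days ago vs limit 45 → met
Not met: 0 of 10

0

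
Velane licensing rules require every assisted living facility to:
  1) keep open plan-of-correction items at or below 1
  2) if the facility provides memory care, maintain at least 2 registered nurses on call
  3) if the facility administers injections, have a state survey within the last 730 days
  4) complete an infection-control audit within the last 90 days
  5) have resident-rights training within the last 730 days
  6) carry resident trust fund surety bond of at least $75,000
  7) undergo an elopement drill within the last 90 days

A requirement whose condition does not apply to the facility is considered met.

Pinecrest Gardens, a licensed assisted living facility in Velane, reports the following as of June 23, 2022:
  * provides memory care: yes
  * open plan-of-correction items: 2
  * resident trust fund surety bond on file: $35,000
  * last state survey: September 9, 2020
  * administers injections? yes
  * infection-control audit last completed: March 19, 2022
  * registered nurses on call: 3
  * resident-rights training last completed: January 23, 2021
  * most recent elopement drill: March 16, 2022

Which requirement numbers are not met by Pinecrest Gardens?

1. open plan-of-correction items 2 > 1 → not met
2. condition 'provides memory care' holds; registered nurses on call 3 ≥ 2 → met
3. condition 'administers injections' holds; state survey 652 days ago vs limit 730 → met
4. infection-control audit 96 days ago vs limit 90 → not met
5. resident-rights training 516 days ago vs limit 730 → met
6. resident trust fund surety bond $35,000 < $75,000 → not met
7. elopement drill 99 days ago vs limit 90 → not met
Not met: 1, 4, 6, 7

1, 4, 6, 7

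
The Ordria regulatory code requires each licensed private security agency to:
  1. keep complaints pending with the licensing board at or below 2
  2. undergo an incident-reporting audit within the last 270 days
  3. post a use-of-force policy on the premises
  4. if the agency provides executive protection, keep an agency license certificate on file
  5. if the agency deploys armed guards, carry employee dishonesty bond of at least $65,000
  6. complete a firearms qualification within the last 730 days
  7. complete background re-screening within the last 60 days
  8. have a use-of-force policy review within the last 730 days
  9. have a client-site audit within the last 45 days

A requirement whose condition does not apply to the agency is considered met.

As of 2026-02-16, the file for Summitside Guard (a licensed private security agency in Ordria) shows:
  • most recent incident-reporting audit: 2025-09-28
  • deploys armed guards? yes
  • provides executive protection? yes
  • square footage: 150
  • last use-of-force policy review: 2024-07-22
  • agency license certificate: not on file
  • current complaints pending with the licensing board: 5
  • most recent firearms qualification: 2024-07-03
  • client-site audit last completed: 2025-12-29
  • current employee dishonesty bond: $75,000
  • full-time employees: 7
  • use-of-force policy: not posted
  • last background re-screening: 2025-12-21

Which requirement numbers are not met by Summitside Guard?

1. complaints pending with the licensing board 5 > 2 → not met
2. incident-reporting audit 141 days ago vs limit 270 → met
3. use-of-force policy absent → not met
4. condition 'provides executive protection' holds; agency license certificate absent → not met
5. condition 'deploys armed guards' holds; employee dishonesty bond $75,000 ≥ $65,000 → met
6. firearms qualification 593 days ago vs limit 730 → met
7. background re-screening 57 days ago vs limit 60 → met
8. use-of-force policy review 574 days ago vs limit 730 → met
9. client-site audit 49 days ago vs limit 45 → not met
Not met: 1, 3, 4, 9

1, 3, 4, 9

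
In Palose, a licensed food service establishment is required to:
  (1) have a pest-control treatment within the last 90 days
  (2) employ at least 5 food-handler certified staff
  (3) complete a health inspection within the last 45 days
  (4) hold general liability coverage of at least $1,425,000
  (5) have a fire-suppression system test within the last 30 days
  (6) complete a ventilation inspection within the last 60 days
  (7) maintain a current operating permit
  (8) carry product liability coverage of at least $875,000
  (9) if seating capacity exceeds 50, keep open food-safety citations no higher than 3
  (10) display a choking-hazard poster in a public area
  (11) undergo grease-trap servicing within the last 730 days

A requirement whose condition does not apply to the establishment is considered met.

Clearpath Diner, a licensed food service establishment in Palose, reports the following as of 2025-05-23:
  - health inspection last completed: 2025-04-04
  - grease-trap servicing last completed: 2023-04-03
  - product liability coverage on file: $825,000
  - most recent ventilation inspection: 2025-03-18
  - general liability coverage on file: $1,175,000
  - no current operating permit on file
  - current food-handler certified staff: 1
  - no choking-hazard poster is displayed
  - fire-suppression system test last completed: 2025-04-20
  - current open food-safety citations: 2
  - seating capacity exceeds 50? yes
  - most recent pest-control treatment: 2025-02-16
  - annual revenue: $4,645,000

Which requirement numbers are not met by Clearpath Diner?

1. pest-control treatment 96 days ago vs limit 90 → not met
2. food-handler certified staff 1 < 5 → not met
3. health inspection 49 days ago vs limit 45 → not met
4. general liability coverage $1,175,000 < $1,425,000 → not met
5. fire-suppression system test 33 days ago vs limit 30 → not met
6. ventilation inspection 66 days ago vs limit 60 → not met
7. current operating permit absent → not met
8. product liability coverage $825,000 < $875,000 → not met
9. condition 'seating capacity exceeds 50' holds; open food-safety citations 2 ≤ 3 → met
10. choking-hazard poster absent → not met
11. grease-trap servicing 781 days ago vs limit 730 → not met
Not met: 1, 2, 3, 4, 5, 6, 7, 8, 10, 11

1, 2, 3, 4, 5, 6, 7, 8, 10, 11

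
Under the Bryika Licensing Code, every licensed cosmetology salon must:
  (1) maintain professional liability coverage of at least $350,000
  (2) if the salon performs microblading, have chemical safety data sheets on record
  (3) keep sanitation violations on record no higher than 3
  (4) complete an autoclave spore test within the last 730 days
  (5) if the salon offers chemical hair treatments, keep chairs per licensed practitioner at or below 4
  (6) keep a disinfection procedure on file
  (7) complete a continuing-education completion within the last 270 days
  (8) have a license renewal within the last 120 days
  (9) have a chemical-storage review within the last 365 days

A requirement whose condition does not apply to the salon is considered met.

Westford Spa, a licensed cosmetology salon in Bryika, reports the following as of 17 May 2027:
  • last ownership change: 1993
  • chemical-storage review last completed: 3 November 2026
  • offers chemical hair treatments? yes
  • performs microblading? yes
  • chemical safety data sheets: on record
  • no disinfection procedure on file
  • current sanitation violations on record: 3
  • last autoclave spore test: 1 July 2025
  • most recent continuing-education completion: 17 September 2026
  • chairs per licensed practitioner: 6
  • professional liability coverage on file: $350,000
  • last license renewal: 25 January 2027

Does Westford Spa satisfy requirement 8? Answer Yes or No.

Yes

8. license renewal 112 days ago vs limit 120 → met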